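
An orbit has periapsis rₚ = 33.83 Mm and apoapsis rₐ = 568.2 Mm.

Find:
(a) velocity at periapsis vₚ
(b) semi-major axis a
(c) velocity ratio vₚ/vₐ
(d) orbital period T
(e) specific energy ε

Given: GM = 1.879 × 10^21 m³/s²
rₚ = 33.83 Mm = 3.383 × 10^7 m
rₐ = 568.2 Mm = 5.682 × 10^8 m
GM = 1.879 × 10^21 m³/s²
a = (rₚ + rₐ)/2 = 3.01015 × 10^8 m
e = (rₐ − rₚ)/(rₐ + rₚ) = (5.3437 × 10^8) / (6.0203 × 10^8) = 0.887614
(a) vₚ² = GM (2/rₚ − 1/a) = 1.879 × 10^21 × (5.91191 × 10^-8 − 3.32209 × 10^-9) = 1.04843 × 10^14 m²/s²;  vₚ = 1.02393 × 10^7 m/s ≈ 1.024 × 10^4 km/s
(b) a = 3.01015 × 10^8 m ≈ 301 Mm
(c) vₚ/vₐ = rₐ/rₚ (angular momentum) = (5.682 × 10^8) / (3.383 × 10^7) = 16.7957 ≈ 16.8
(d) a³ = 2.7275 × 10^25 m³;  T = 2π √(a³/GM) = 2π × 120.481 s = 757.005 s ≈ 12.62 minutes
(e) 2a = 6.0203 × 10^8 m;  ε = −GM/(2a) = -3.12111 × 10^12 J/kg ≈ -3121 GJ/kg

Final answer:
(a) velocity at periapsis vₚ = 1.024 × 10^4 km/s
(b) semi-major axis a = 301 Mm
(c) velocity ratio vₚ/vₐ = 16.8
(d) orbital period T = 12.62 minutes
(e) specific energy ε = -3121 GJ/kg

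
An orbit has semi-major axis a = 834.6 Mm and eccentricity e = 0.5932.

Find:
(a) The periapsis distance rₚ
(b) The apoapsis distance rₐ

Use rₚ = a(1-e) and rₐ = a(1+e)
a = 834.6 Mm = 8.346 × 10^8 m
e = 0.5932:  1 − e = 0.4068,  1 + e = 1.5932
(a) rₚ = a(1 − e) = 8.346 × 10^8 m × 0.4068 = 3.39515 × 10^8 m ≈ 339.5 Mm
(b) rₐ = a(1 + e) = 8.346 × 10^8 m × 1.5932 = 1.32968 × 10^9 m ≈ 1.33 Gm

Final answer:
(a) rₚ = 339.5 Mm
(b) rₐ = 1.33 Gm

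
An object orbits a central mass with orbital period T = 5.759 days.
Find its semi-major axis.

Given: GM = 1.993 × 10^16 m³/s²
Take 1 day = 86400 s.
T = 5.759 days = 497578 s
GM = 1.993 × 10^16 m³/s²
Kepler's third law: a³ = GM T² / (4π²)
T² = 2.47583 × 10^11 s²
a³ = (1.993 × 10^16) × (2.47583 × 10^11) / (4π²) = 1.24988 × 10^26 m³
a = (a³)^(1/3) = 4.99984 × 10^8 m ≈ 500 Mm

Final answer: 500 Mm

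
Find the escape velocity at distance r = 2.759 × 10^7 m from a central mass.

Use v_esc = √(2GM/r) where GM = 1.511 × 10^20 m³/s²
r = 2.759 × 10^7 m
GM = 1.511 × 10^20 m³/s²
2GM/r = 2 × (1.511 × 10^20) / (2.759 × 10^7) = 1.09532 × 10^13 m²/s²
v_esc = √(2GM/r) = 3.30957 × 10^6 m/s ≈ 3310 km/s

Final answer: 3310 km/s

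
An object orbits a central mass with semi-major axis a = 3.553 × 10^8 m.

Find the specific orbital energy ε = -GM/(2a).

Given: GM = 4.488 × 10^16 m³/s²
a = 3.553 × 10^8 m
GM = 4.488 × 10^16 m³/s²
2a = 7.106 × 10^8 m
ε = −GM/(2a) = -6.31579 × 10^7 J/kg ≈ -63.16 MJ/kg

Final answer: -63.16 MJ/kg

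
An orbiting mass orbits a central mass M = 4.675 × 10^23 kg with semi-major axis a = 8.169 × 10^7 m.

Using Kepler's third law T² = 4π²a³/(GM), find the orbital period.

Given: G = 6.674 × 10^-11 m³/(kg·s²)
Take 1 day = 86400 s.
M = 4.675 × 10^23 kg
GM = G × M = 6.674 × 10^-11 × 4.675 × 10^23 = 3.12009 × 10^13 m³/s²
a = 8.169 × 10^7 m
a³ = 5.45138 × 10^23 m³
T = 2π √(a³/GM) = 2π √((5.45138 × 10^23) / (3.12009 × 10^13)) = 2π × 132181 s
T = 830518 s ≈ 9.612 days

Final answer: 9.612 days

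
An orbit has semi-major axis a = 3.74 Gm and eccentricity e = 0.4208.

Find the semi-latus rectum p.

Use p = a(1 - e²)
a = 3.74 Gm = 3.74 × 10^9 m
e = 0.4208,  e² = 0.177073,  1 − e² = 0.822927
p = a(1 − e²) = 3.74 × 10^9 m × 0.822927 = 3.07775 × 10^9 m ≈ 3.078 Gm

Final answer: p = 3.078 Gm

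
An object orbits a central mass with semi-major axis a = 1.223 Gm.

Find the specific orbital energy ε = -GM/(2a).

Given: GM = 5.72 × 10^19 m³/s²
a = 1.223 Gm = 1.223 × 10^9 m
GM = 5.72 × 10^19 m³/s²
2a = 2.446 × 10^9 m
ε = −GM/(2a) = -2.33851 × 10^10 J/kg ≈ -23.39 GJ/kg

Final answer: -23.39 GJ/kg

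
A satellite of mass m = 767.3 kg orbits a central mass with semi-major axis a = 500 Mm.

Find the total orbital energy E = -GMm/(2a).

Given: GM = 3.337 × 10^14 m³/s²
a = 500 Mm = 5 × 10^8 m
GM = 3.337 × 10^14 m³/s²
2a = 1 × 10^9 m
GMm = 3.337 × 10^14 × 767.3 = 2.56048 × 10^17 m³·kg/s²
E = −GMm/(2a) = -2.56048 × 10^8 J ≈ -256 MJ

Final answer: -256 MJ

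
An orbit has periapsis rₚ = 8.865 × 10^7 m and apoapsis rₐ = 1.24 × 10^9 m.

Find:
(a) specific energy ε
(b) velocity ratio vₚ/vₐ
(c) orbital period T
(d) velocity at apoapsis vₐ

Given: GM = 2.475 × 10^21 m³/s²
rₚ = 8.865 × 10^7 m
rₐ = 1.24 × 10^9 m
GM = 2.475 × 10^21 m³/s²
a = (rₚ + rₐ)/2 = 6.64325 × 10^8 m
e = (rₐ − rₚ)/(rₐ + rₚ) = (1.15135 × 10^9) / (1.32865 × 10^9) = 0.866556
(a) 2a = 1.32865 × 10^9 m;  ε = −GM/(2a) = -1.86279 × 10^12 J/kg ≈ -1863 GJ/kg
(b) vₚ/vₐ = rₐ/rₚ (angular momentum) = (1.24 × 10^9) / (8.865 × 10^7) = 13.9876 ≈ 13.99
(c) a³ = 2.93185 × 10^26 m³;  T = 2π √(a³/GM) = 2π × 344.178 s = 2162.54 s ≈ 36.04 minutes
(d) vₐ² = GM (2/rₐ − 1/a) = 2.475 × 10^21 × (1.6129 × 10^-9 − 1.50529 × 10^-9) = 2.66349 × 10^11 m²/s²;  vₐ = 516090 m/s ≈ 516.1 km/s

Final answer:
(a) specific energy ε = -1863 GJ/kg
(b) velocity ratio vₚ/vₐ = 13.99
(c) orbital period T = 36.04 minutes
(d) velocity at apoapsis vₐ = 516.1 km/s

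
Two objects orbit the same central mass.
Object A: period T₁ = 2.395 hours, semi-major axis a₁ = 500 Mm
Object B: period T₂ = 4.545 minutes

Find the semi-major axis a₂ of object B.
T₁ = 2.395 hours = 8622 s
T₂ = 4.545 minutes = 272.7 s
a₁ = 500 Mm = 5 × 10^8 m
Kepler's third law: (T₂/T₁)² = (a₂/a₁)³  ⇒  a₂ = a₁ (T₂/T₁)^(2/3)
T₂/T₁ = 0.0316284
(T₂/T₁)^(2/3) = 0.100012
a₂ = 5 × 10^8 m × 0.100012 = 5.00059 × 10^7 m ≈ 50.01 Mm

Final answer: a₂ = 50.01 Mm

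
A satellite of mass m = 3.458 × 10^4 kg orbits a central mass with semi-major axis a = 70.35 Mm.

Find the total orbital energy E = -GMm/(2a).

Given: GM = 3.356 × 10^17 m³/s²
a = 70.35 Mm = 7.035 × 10^7 m
GM = 3.356 × 10^17 m³/s²
2a = 1.407 × 10^8 m
GMm = 3.356 × 10^17 × 34580 = 1.1605 × 10^22 m³·kg/s²
E = −GMm/(2a) = -8.24808 × 10^13 J ≈ -82.48 TJ

Final answer: -82.48 TJ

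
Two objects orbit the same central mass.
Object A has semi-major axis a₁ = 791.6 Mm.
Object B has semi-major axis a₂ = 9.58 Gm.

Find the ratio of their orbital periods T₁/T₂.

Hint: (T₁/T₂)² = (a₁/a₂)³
a₁ = 791.6 Mm = 7.916 × 10^8 m
a₂ = 9.58 Gm = 9.58 × 10^9 m
a₁/a₂ = 0.0826305
T₁/T₂ = (a₁/a₂)^(3/2) = (0.0826305)^1.5 = 0.0237526

Final answer: T₁/T₂ = 0.02375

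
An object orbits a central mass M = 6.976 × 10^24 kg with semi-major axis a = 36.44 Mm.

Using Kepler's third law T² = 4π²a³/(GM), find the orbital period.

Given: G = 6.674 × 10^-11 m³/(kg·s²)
M = 6.976 × 10^24 kg
GM = G × M = 6.674 × 10^-11 × 6.976 × 10^24 = 4.65578 × 10^14 m³/s²
a = 36.44 Mm = 3.644 × 10^7 m
a³ = 4.83877 × 10^22 m³
T = 2π √(a³/GM) = 2π √((4.83877 × 10^22) / (4.65578 × 10^14)) = 2π × 10194.6 s
T = 64054.7 s ≈ 17.79 hours

Final answer: 17.79 hours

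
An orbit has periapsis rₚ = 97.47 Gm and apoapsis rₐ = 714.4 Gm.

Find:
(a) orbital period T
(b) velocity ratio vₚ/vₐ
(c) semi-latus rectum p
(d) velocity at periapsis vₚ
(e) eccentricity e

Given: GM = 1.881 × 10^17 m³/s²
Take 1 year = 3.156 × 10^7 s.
rₚ = 97.47 Gm = 9.747 × 10^10 m
rₐ = 714.4 Gm = 7.144 × 10^11 m
GM = 1.881 × 10^17 m³/s²
a = (rₚ + rₐ)/2 = 4.05935 × 10^11 m
e = (rₐ − rₚ)/(rₐ + rₚ) = (6.1693 × 10^11) / (8.1187 × 10^11) = 0.759888
(a) a³ = 6.68913 × 10^34 m³;  T = 2π √(a³/GM) = 2π × 5.96335 × 10^8 s = 3.74688 × 10^9 s ≈ 118.7 years
(b) vₚ/vₐ = rₐ/rₚ (angular momentum) = (7.144 × 10^11) / (9.747 × 10^10) = 7.32943 ≈ 7.329
(c) 1 − e² = 0.422571;  p = a(1 − e²) = 4.05935 × 10^11 × 0.422571 = 1.71536 × 10^11 m ≈ 171.5 Gm
(d) vₚ² = GM (2/rₚ − 1/a) = 1.881 × 10^17 × (2.05191 × 10^-11 − 2.46345 × 10^-12) = 3.39627 × 10^6 m²/s²;  vₚ = 1842.9 m/s ≈ 1.843 km/s
(e) e = 0.759888 ≈ 0.7599

Final answer:
(a) orbital period T = 118.7 years
(b) velocity ratio vₚ/vₐ = 7.329
(c) semi-latus rectum p = 171.5 Gm
(d) velocity at periapsis vₚ = 1.843 km/s
(e) eccentricity e = 0.7599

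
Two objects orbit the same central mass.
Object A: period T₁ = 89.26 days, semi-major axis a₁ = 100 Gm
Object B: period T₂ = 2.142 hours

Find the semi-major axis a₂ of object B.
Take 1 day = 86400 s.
T₁ = 89.26 days = 7.71206 × 10^6 s
T₂ = 2.142 hours = 7711.2 s
a₁ = 100 Gm = 1 × 10^11 m
Kepler's third law: (T₂/T₁)² = (a₂/a₁)³  ⇒  a₂ = a₁ (T₂/T₁)^(2/3)
T₂/T₁ = 0.000999888
(T₂/T₁)^(2/3) = 0.00999925
a₂ = 1 × 10^11 m × 0.00999925 = 9.99925 × 10^8 m ≈ 999.9 Mm

Final answer: a₂ = 999.9 Mm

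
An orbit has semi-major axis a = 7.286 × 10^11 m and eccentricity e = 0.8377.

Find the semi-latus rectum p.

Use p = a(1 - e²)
a = 7.286 × 10^11 m
e = 0.8377,  e² = 0.701741,  1 − e² = 0.298259
p = a(1 − e²) = 7.286 × 10^11 m × 0.298259 = 2.17311 × 10^11 m ≈ 2.173 × 10^11 m

Final answer: p = 2.173 × 10^11 m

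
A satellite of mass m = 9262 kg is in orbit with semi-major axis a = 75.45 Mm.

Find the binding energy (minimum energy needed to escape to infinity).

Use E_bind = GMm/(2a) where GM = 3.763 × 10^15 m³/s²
a = 75.45 Mm = 7.545 × 10^7 m
GM = 3.763 × 10^15 m³/s²
m = 9262 kg
GMm = 3.763 × 10^15 × 9262 = 3.48529 × 10^19 m³·kg/s²
2a = 1.509 × 10^8 m
E_bind = GMm/(2a) = 2.30967 × 10^11 J ≈ 231 GJ

Final answer: 231 GJ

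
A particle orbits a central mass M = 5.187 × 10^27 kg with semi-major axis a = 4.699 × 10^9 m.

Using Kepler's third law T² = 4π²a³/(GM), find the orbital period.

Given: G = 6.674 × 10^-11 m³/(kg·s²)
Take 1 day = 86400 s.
M = 5.187 × 10^27 kg
GM = G × M = 6.674 × 10^-11 × 5.187 × 10^27 = 3.4618 × 10^17 m³/s²
a = 4.699 × 10^9 m
a³ = 1.03757 × 10^29 m³
T = 2π √(a³/GM) = 2π √((1.03757 × 10^29) / (3.4618 × 10^17)) = 2π × 547466 s
T = 3.43983 × 10^6 s ≈ 39.81 days

Final answer: 39.81 days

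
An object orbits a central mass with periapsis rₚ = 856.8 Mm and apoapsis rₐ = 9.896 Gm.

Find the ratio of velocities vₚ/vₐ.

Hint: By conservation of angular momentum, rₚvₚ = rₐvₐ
rₚ = 856.8 Mm = 8.568 × 10^8 m
rₐ = 9.896 Gm = 9.896 × 10^9 m
rₚvₚ = rₐvₐ  ⇒  vₚ/vₐ = rₐ/rₚ
vₚ/vₐ = (9.896 × 10^9) / (8.568 × 10^8) = 11.55

Final answer: vₚ/vₐ = 11.55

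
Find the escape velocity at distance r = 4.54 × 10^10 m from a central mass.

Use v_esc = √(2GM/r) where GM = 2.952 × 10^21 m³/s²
r = 4.54 × 10^10 m
GM = 2.952 × 10^21 m³/s²
2GM/r = 2 × (2.952 × 10^21) / (4.54 × 10^10) = 1.30044 × 10^11 m²/s²
v_esc = √(2GM/r) = 360616 m/s ≈ 360.6 km/s

Final answer: 360.6 km/s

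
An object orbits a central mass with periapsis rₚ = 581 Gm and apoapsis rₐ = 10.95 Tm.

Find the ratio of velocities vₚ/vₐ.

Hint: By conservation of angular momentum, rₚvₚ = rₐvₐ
rₚ = 581 Gm = 5.81 × 10^11 m
rₐ = 10.95 Tm = 1.095 × 10^13 m
rₚvₚ = rₐvₐ  ⇒  vₚ/vₐ = rₐ/rₚ
vₚ/vₐ = (1.095 × 10^13) / (5.81 × 10^11) = 18.8468

Final answer: vₚ/vₐ = 18.85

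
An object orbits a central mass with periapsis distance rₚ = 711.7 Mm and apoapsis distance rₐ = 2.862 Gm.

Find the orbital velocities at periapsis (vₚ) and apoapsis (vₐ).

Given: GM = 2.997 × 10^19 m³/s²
rₚ = 711.7 Mm = 7.117 × 10^8 m
rₐ = 2.862 Gm = 2.862 × 10^9 m
GM = 2.997 × 10^19 m³/s²
a = (rₚ + rₐ)/2 = 1.78685 × 10^9 m
Vis-viva: v² = GM (2/r − 1/a)
vₚ² = 2.997 × 10^19 × (2.81017 × 10^-9 − 5.59644 × 10^-10) = 6.74483 × 10^10 m²/s²
vₚ = 259708 m/s ≈ 259.7 km/s
vₐ² = 2.997 × 10^19 × (6.98812 × 10^-10 − 5.59644 × 10^-10) = 4.17086 × 10^9 m²/s²
vₐ = 64582.2 m/s ≈ 64.58 km/s

Final answer: vₚ = 259.7 km/s, vₐ = 64.58 km/s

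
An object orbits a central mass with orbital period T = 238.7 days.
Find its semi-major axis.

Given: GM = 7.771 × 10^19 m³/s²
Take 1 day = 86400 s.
T = 238.7 days = 2.06237 × 10^7 s
GM = 7.771 × 10^19 m³/s²
Kepler's third law: a³ = GM T² / (4π²)
T² = 4.25336 × 10^14 s²
a³ = (7.771 × 10^19) × (4.25336 × 10^14) / (4π²) = 8.37239 × 10^32 m³
a = (a³)^(1/3) = 9.42504 × 10^10 m ≈ 9.425 × 10^10 m

Final answer: 9.425 × 10^10 m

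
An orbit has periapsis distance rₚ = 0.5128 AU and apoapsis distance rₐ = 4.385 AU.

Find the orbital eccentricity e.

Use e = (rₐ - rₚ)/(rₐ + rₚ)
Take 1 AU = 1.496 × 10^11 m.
rₚ = 0.5128 AU = 7.67149 × 10^10 m
rₐ = 4.385 AU = 6.55996 × 10^11 m
rₐ − rₚ = 5.79281 × 10^11 m
rₐ + rₚ = 7.32711 × 10^11 m
e = (rₐ − rₚ)/(rₐ + rₚ) = 0.7906

Final answer: e = 0.7906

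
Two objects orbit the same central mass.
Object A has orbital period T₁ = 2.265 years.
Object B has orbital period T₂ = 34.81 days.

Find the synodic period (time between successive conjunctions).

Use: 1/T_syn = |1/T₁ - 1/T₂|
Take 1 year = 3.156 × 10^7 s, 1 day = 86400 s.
T₁ = 2.265 years = 7.14834 × 10^7 s
T₂ = 34.81 days = 3.00758 × 10^6 s
1/T₁ = 1.39893 × 10^-8 s⁻¹
1/T₂ = 3.32493 × 10^-7 s⁻¹
|1/T₁ − 1/T₂| = 3.18504 × 10^-7 s⁻¹
T_syn = 1 / |1/T₁ − 1/T₂| = 3.13968 × 10^6 s ≈ 36.34 days

Final answer: T_syn = 36.34 days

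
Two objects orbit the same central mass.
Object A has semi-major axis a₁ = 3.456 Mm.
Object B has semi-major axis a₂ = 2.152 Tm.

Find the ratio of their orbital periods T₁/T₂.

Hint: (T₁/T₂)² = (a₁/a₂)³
a₁ = 3.456 Mm = 3.456 × 10^6 m
a₂ = 2.152 Tm = 2.152 × 10^12 m
a₁/a₂ = 1.60595 × 10^-6
T₁/T₂ = (a₁/a₂)^(3/2) = (1.60595 × 10^-6)^1.5 = 2.03515 × 10^-9

Final answer: T₁/T₂ = 2.035 × 10^-9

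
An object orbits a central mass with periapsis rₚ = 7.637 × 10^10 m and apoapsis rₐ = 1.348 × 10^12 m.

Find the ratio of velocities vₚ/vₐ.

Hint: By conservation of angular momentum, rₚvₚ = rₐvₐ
rₚ = 7.637 × 10^10 m
rₐ = 1.348 × 10^12 m
rₚvₚ = rₐvₐ  ⇒  vₚ/vₐ = rₐ/rₚ
vₚ/vₐ = (1.348 × 10^12) / (7.637 × 10^10) = 17.6509

Final answer: vₚ/vₐ = 17.65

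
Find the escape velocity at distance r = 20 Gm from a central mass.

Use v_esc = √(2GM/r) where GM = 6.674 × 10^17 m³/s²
r = 20 Gm = 2 × 10^10 m
GM = 6.674 × 10^17 m³/s²
2GM/r = 2 × (6.674 × 10^17) / (2 × 10^10) = 6.674 × 10^7 m²/s²
v_esc = √(2GM/r) = 8169.46 m/s ≈ 8.169 km/s

Final answer: 8.169 km/s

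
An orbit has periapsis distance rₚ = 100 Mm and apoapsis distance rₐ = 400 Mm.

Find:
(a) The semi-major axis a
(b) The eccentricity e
rₚ = 100 Mm = 1 × 10^8 m
rₐ = 400 Mm = 4 × 10^8 m
(a) a = (rₚ + rₐ)/2 = 2.5 × 10^8 m ≈ 250 Mm
(b) e = (rₐ − rₚ)/(rₐ + rₚ) = (3 × 10^8) / (5 × 10^8) = 0.6

Final answer:
(a) a = 250 Mm
(b) e = 0.6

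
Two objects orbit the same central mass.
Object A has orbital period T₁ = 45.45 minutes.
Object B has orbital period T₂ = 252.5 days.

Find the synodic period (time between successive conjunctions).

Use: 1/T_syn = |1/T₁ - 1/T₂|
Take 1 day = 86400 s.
T₁ = 45.45 minutes = 2727 s
T₂ = 252.5 days = 2.1816 × 10^7 s
1/T₁ = 0.000366703 s⁻¹
1/T₂ = 4.58379 × 10^-8 s⁻¹
|1/T₁ − 1/T₂| = 0.000366657 s⁻¹
T_syn = 1 / |1/T₁ − 1/T₂| = 2727.34 s ≈ 45.46 minutes

Final answer: T_syn = 45.46 minutes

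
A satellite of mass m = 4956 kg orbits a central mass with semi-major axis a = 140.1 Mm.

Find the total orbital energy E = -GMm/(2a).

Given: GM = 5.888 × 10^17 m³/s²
a = 140.1 Mm = 1.401 × 10^8 m
GM = 5.888 × 10^17 m³/s²
2a = 2.802 × 10^8 m
GMm = 5.888 × 10^17 × 4956 = 2.91809 × 10^21 m³·kg/s²
E = −GMm/(2a) = -1.04143 × 10^13 J ≈ -10.41 TJ

Final answer: -10.41 TJ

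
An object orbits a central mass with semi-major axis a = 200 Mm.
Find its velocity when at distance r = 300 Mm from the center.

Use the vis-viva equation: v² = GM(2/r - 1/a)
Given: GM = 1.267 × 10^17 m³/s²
a = 200 Mm = 2 × 10^8 m
r = 300 Mm = 3 × 10^8 m
GM = 1.267 × 10^17 m³/s²
2/r − 1/a = 6.66667 × 10^-9 − 5 × 10^-9 = 1.66667 × 10^-9 m⁻¹
v² = GM (2/r − 1/a) = 2.11167 × 10^8 m²/s²
v = 14531.6 m/s ≈ 14.53 km/s

Final answer: 14.53 km/s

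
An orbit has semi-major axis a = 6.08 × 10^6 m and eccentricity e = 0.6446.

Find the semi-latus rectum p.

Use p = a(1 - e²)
a = 6.08 × 10^6 m
e = 0.6446,  e² = 0.415509,  1 − e² = 0.584491
p = a(1 − e²) = 6.08 × 10^6 m × 0.584491 = 3.5537 × 10^6 m ≈ 3.554 × 10^6 m

Final answer: p = 3.554 × 10^6 m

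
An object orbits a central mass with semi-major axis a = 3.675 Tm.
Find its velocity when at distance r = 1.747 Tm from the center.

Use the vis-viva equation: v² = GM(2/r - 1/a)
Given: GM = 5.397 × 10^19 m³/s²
a = 3.675 Tm = 3.675 × 10^12 m
r = 1.747 Tm = 1.747 × 10^12 m
GM = 5.397 × 10^19 m³/s²
2/r − 1/a = 1.14482 × 10^-12 − 2.72109 × 10^-13 = 8.72711 × 10^-13 m⁻¹
v² = GM (2/r − 1/a) = 4.71002 × 10^7 m²/s²
v = 6862.96 m/s ≈ 6.863 km/s

Final answer: 6.863 km/s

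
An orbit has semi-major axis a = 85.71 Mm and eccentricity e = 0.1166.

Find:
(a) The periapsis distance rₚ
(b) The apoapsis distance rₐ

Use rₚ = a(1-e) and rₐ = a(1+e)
a = 85.71 Mm = 8.571 × 10^7 m
e = 0.1166:  1 − e = 0.8834,  1 + e = 1.1166
(a) rₚ = a(1 − e) = 8.571 × 10^7 m × 0.8834 = 7.57162 × 10^7 m ≈ 75.72 Mm
(b) rₐ = a(1 + e) = 8.571 × 10^7 m × 1.1166 = 9.57038 × 10^7 m ≈ 95.7 Mm

Final answer:
(a) rₚ = 75.72 Mm
(b) rₐ = 95.7 Mm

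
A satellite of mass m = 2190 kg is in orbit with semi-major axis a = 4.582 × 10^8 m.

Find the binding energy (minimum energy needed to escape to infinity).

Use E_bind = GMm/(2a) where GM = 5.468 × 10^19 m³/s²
a = 4.582 × 10^8 m
GM = 5.468 × 10^19 m³/s²
m = 2190 kg
GMm = 5.468 × 10^19 × 2190 = 1.19749 × 10^23 m³·kg/s²
2a = 9.164 × 10^8 m
E_bind = GMm/(2a) = 1.30674 × 10^14 J ≈ 130.7 TJ

Final answer: 130.7 TJ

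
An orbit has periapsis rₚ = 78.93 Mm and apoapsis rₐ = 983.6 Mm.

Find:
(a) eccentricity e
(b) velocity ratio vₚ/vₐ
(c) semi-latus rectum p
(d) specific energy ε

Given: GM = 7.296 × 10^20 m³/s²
rₚ = 78.93 Mm = 7.893 × 10^7 m
rₐ = 983.6 Mm = 9.836 × 10^8 m
GM = 7.296 × 10^20 m³/s²
a = (rₚ + rₐ)/2 = 5.31265 × 10^8 m
e = (rₐ − rₚ)/(rₐ + rₚ) = (9.0467 × 10^8) / (1.06253 × 10^9) = 0.85143
(a) e = 0.85143 ≈ 0.8514
(b) vₚ/vₐ = rₐ/rₚ (angular momentum) = (9.836 × 10^8) / (7.893 × 10^7) = 12.4617 ≈ 12.46
(c) 1 − e² = 0.275067;  p = a(1 − e²) = 5.31265 × 10^8 × 0.275067 = 1.46133 × 10^8 m ≈ 146.1 Mm
(d) 2a = 1.06253 × 10^9 m;  ε = −GM/(2a) = -6.86663 × 10^11 J/kg ≈ -686.7 GJ/kg

Final answer:
(a) eccentricity e = 0.8514
(b) velocity ratio vₚ/vₐ = 12.46
(c) semi-latus rectum p = 146.1 Mm
(d) specific energy ε = -686.7 GJ/kg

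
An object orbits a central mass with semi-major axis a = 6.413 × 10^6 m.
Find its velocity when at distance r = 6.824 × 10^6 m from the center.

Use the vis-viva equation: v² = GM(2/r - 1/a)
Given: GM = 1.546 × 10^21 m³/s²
a = 6.413 × 10^6 m
r = 6.824 × 10^6 m
GM = 1.546 × 10^21 m³/s²
2/r − 1/a = 2.93083 × 10^-7 − 1.55933 × 10^-7 = 1.3715 × 10^-7 m⁻¹
v² = GM (2/r − 1/a) = 2.12034 × 10^14 m²/s²
v = 1.45614 × 10^7 m/s ≈ 1.456 × 10^4 km/s

Final answer: 1.456 × 10^4 km/s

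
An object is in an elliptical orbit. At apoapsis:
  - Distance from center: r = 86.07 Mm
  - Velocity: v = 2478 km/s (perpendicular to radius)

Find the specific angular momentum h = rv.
r = 86.07 Mm = 8.607 × 10^7 m
v = 2478 km/s = 2.478 × 10^6 m/s
h = rv = 8.607 × 10^7 × 2.478 × 10^6 = 2.13281 × 10^14 m²/s ≈ 2.133 × 10^14 m²/s

Final answer: h = 2.133 × 10^14 m²/s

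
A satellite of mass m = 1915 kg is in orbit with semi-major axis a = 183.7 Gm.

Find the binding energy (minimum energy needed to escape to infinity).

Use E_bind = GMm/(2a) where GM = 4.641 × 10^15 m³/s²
a = 183.7 Gm = 1.837 × 10^11 m
GM = 4.641 × 10^15 m³/s²
m = 1915 kg
GMm = 4.641 × 10^15 × 1915 = 8.88752 × 10^18 m³·kg/s²
2a = 3.674 × 10^11 m
E_bind = GMm/(2a) = 2.41903 × 10^7 J ≈ 24.19 MJ

Final answer: 24.19 MJ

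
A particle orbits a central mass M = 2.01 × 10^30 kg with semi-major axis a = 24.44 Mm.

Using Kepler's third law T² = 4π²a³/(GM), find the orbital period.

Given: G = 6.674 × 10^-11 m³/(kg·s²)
M = 2.01 × 10^30 kg
GM = G × M = 6.674 × 10^-11 × 2.01 × 10^30 = 1.34147 × 10^20 m³/s²
a = 24.44 Mm = 2.444 × 10^7 m
a³ = 1.45983 × 10^22 m³
T = 2π √(a³/GM) = 2π √((1.45983 × 10^22) / (1.34147 × 10^20)) = 2π × 10.4318 s
T = 65.5451 s ≈ 1.092 minutes

Final answer: 1.092 minutes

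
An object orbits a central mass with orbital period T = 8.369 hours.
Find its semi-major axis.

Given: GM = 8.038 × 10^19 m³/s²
T = 8.369 hours = 30128.4 s
GM = 8.038 × 10^19 m³/s²
Kepler's third law: a³ = GM T² / (4π²)
T² = 9.0772 × 10^8 s²
a³ = (8.038 × 10^19) × (9.0772 × 10^8) / (4π²) = 1.84816 × 10^27 m³
a = (a³)^(1/3) = 1.22719 × 10^9 m ≈ 1.227 Gm

Final answer: 1.227 Gm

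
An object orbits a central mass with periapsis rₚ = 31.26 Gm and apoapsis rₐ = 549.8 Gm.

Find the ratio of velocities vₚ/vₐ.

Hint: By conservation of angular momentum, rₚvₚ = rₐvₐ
rₚ = 31.26 Gm = 3.126 × 10^10 m
rₐ = 549.8 Gm = 5.498 × 10^11 m
rₚvₚ = rₐvₐ  ⇒  vₚ/vₐ = rₐ/rₚ
vₚ/vₐ = (5.498 × 10^11) / (3.126 × 10^10) = 17.588

Final answer: vₚ/vₐ = 17.59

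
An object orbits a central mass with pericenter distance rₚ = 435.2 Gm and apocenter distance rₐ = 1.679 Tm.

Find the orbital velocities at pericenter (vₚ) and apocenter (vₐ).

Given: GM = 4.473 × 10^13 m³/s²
rₚ = 435.2 Gm = 4.352 × 10^11 m
rₐ = 1.679 Tm = 1.679 × 10^12 m
GM = 4.473 × 10^13 m³/s²
a = (rₚ + rₐ)/2 = 1.0571 × 10^12 m
Vis-viva: v² = GM (2/r − 1/a)
vₚ² = 4.473 × 10^13 × (4.59559 × 10^-12 − 9.45984 × 10^-13) = 163.247 m²/s²
vₚ = 12.7768 m/s ≈ 12.78 m/s
vₐ² = 4.473 × 10^13 × (1.19119 × 10^-12 − 9.45984 × 10^-13) = 10.9678 m²/s²
vₐ = 3.31177 m/s ≈ 3.312 m/s

Final answer: vₚ = 12.78 m/s, vₐ = 3.312 m/s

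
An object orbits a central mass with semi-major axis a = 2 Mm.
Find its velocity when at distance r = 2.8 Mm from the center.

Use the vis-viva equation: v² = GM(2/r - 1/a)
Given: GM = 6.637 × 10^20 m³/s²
a = 2 Mm = 2 × 10^6 m
r = 2.8 Mm = 2.8 × 10^6 m
GM = 6.637 × 10^20 m³/s²
2/r − 1/a = 7.14286 × 10^-7 − 5 × 10^-7 = 2.14286 × 10^-7 m⁻¹
v² = GM (2/r − 1/a) = 1.42221 × 10^14 m²/s²
v = 1.19257 × 10^7 m/s ≈ 1.193 × 10^4 km/s

Final answer: 1.193 × 10^4 km/s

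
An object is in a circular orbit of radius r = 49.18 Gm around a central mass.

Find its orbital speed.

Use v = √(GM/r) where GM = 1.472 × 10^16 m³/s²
r = 49.18 Gm = 4.918 × 10^10 m
GM = 1.472 × 10^16 m³/s²
GM/r = (1.472 × 10^16) / (4.918 × 10^10) = 299309 m²/s²
v = √(GM/r) = 547.091 m/s ≈ 547.1 m/s

Final answer: 547.1 m/s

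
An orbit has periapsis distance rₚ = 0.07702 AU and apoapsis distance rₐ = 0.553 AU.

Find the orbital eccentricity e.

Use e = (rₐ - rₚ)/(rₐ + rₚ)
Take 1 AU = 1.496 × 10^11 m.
rₚ = 0.07702 AU = 1.15222 × 10^10 m
rₐ = 0.553 AU = 8.27288 × 10^10 m
rₐ − rₚ = 7.12066 × 10^10 m
rₐ + rₚ = 9.4251 × 10^10 m
e = (rₐ − rₚ)/(rₐ + rₚ) = 0.7555

Final answer: e = 0.7555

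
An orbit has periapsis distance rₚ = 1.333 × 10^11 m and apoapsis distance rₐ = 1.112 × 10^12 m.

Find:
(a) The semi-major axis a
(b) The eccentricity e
rₚ = 1.333 × 10^11 m
rₐ = 1.112 × 10^12 m
(a) a = (rₚ + rₐ)/2 = 6.2265 × 10^11 m ≈ 6.226 × 10^11 m
(b) e = (rₐ − rₚ)/(rₐ + rₚ) = (9.787 × 10^11) / (1.2453 × 10^12) = 0.785915

Final answer:
(a) a = 6.226 × 10^11 m
(b) e = 0.7859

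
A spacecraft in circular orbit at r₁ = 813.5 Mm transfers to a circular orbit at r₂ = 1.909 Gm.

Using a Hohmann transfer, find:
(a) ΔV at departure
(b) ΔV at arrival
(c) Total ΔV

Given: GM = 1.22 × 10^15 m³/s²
r₁ = 813.5 Mm = 8.135 × 10^8 m
r₂ = 1.909 Gm = 1.909 × 10^9 m
GM = 1.22 × 10^15 m³/s²
Transfer ellipse: a_t = (r₁ + r₂)/2 = 1.36125 × 10^9 m
Circular speed at r₁: v₁ = √(GM/r₁) = 1224.62 m/s
Transfer speed at r₁ (periapsis): v₁ₜ = √(GM(2/r₁ − 1/a_t)) = 1450.22 m/s
(a) ΔV₁ = v₁ₜ − v₁ = 225.605 m/s ≈ 225.6 m/s
Circular speed at r₂: v₂ = √(GM/r₂) = 799.424 m/s
Transfer speed at r₂ (apoapsis): v₂ₜ = √(GM(2/r₂ − 1/a_t)) = 617.998 m/s
(b) ΔV₂ = v₂ − v₂ₜ = 181.426 m/s ≈ 181.4 m/s
(c) ΔV_total = ΔV₁ + ΔV₂ = 407.031 m/s ≈ 407 m/s

Final answer:
(a) ΔV₁ = 225.6 m/s
(b) ΔV₂ = 181.4 m/s
(c) ΔV_total = 407 m/s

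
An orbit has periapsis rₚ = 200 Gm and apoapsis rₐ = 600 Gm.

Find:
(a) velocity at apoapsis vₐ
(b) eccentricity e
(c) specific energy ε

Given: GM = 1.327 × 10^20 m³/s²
rₚ = 200 Gm = 2 × 10^11 m
rₐ = 600 Gm = 6 × 10^11 m
GM = 1.327 × 10^20 m³/s²
a = (rₚ + rₐ)/2 = 4 × 10^11 m
e = (rₐ − rₚ)/(rₐ + rₚ) = (4 × 10^11) / (8 × 10^11) = 0.5
(a) vₐ² = GM (2/rₐ − 1/a) = 1.327 × 10^20 × (3.33333 × 10^-12 − 2.5 × 10^-12) = 1.10583 × 10^8 m²/s²;  vₐ = 10515.9 m/s ≈ 10.52 km/s
(b) e = 0.5 ≈ 0.5
(c) 2a = 8 × 10^11 m;  ε = −GM/(2a) = -1.65875 × 10^8 J/kg ≈ -165.9 MJ/kg

Final answer:
(a) velocity at apoapsis vₐ = 10.52 km/s
(b) eccentricity e = 0.5
(c) specific energy ε = -165.9 MJ/kg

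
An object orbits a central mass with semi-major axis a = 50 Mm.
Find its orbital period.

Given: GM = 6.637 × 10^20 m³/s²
a = 50 Mm = 5 × 10^7 m
GM = 6.637 × 10^20 m³/s²
a³ = 1.25 × 10^23 m³
T = 2π √(a³/GM) = 2π √((1.25 × 10^23) / (6.637 × 10^20)) = 2π × 13.7236 s
T = 86.2281 s ≈ 1.437 minutes

Final answer: 1.437 minutes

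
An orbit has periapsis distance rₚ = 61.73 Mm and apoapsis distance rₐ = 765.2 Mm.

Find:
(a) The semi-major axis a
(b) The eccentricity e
rₚ = 61.73 Mm = 6.173 × 10^7 m
rₐ = 765.2 Mm = 7.652 × 10^8 m
(a) a = (rₚ + rₐ)/2 = 4.13465 × 10^8 m ≈ 413.5 Mm
(b) e = (rₐ − rₚ)/(rₐ + rₚ) = (7.0347 × 10^8) / (8.2693 × 10^8) = 0.850701

Final answer:
(a) a = 413.5 Mm
(b) e = 0.8507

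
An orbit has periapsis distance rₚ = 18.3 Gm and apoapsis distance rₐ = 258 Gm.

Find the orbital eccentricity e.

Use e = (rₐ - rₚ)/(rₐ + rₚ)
rₚ = 18.3 Gm = 1.83 × 10^10 m
rₐ = 258 Gm = 2.58 × 10^11 m
rₐ − rₚ = 2.397 × 10^11 m
rₐ + rₚ = 2.763 × 10^11 m
e = (rₐ − rₚ)/(rₐ + rₚ) = 0.867535

Final answer: e = 0.8675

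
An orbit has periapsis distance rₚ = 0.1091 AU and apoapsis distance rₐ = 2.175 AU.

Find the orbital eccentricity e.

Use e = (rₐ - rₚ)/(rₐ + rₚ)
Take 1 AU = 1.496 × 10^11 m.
rₚ = 0.1091 AU = 1.63214 × 10^10 m
rₐ = 2.175 AU = 3.2538 × 10^11 m
rₐ − rₚ = 3.09059 × 10^11 m
rₐ + rₚ = 3.41701 × 10^11 m
e = (rₐ − rₚ)/(rₐ + rₚ) = 0.90447

Final answer: e = 0.9045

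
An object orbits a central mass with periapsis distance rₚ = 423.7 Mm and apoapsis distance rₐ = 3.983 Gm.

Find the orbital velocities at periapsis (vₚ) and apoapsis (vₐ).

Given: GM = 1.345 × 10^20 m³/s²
rₚ = 423.7 Mm = 4.237 × 10^8 m
rₐ = 3.983 Gm = 3.983 × 10^9 m
GM = 1.345 × 10^20 m³/s²
a = (rₚ + rₐ)/2 = 2.20335 × 10^9 m
Vis-viva: v² = GM (2/r − 1/a)
vₚ² = 1.345 × 10^20 × (4.72032 × 10^-9 − 4.53854 × 10^-10) = 5.7384 × 10^11 m²/s²
vₚ = 757522 m/s ≈ 757.5 km/s
vₐ² = 1.345 × 10^20 × (5.02134 × 10^-10 − 4.53854 × 10^-10) = 6.49362 × 10^9 m²/s²
vₐ = 80583 m/s ≈ 80.58 km/s

Final answer: vₚ = 757.5 km/s, vₐ = 80.58 km/s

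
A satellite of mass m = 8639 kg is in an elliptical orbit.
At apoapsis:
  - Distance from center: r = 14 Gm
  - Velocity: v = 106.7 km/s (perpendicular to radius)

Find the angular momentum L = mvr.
r = 14 Gm = 1.4 × 10^10 m
v = 106.7 km/s = 106700 m/s
vr = 106700 × 1.4 × 10^10 = 1.4938 × 10^15 m²/s
L = m × vr = 8639 × 1.4938 × 10^15 = 1.29049 × 10^19 kg·m²/s ≈ 1.29 × 10^19 kg·m²/s

Final answer: L = 1.29 × 10^19 kg·m²/s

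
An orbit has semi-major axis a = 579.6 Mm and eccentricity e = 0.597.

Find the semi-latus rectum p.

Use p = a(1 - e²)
a = 579.6 Mm = 5.796 × 10^8 m
e = 0.597,  e² = 0.356409,  1 − e² = 0.643591
p = a(1 − e²) = 5.796 × 10^8 m × 0.643591 = 3.73025 × 10^8 m ≈ 373 Mm

Final answer: p = 373 Mm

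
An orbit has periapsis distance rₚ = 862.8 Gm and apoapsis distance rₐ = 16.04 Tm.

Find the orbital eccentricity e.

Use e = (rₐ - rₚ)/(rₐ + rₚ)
rₚ = 862.8 Gm = 8.628 × 10^11 m
rₐ = 16.04 Tm = 1.604 × 10^13 m
rₐ − rₚ = 1.51772 × 10^13 m
rₐ + rₚ = 1.69028 × 10^13 m
e = (rₐ − rₚ)/(rₐ + rₚ) = 0.89791

Final answer: e = 0.8979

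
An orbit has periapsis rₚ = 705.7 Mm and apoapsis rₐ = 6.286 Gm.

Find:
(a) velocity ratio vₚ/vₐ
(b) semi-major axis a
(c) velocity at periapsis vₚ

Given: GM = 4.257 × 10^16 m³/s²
rₚ = 705.7 Mm = 7.057 × 10^8 m
rₐ = 6.286 Gm = 6.286 × 10^9 m
GM = 4.257 × 10^16 m³/s²
a = (rₚ + rₐ)/2 = 3.49585 × 10^9 m
e = (rₐ − rₚ)/(rₐ + rₚ) = (5.5803 × 10^9) / (6.9917 × 10^9) = 0.798132
(a) vₚ/vₐ = rₐ/rₚ (angular momentum) = (6.286 × 10^9) / (7.057 × 10^8) = 8.90747 ≈ 8.907
(b) a = 3.49585 × 10^9 m ≈ 3.496 Gm
(c) vₚ² = GM (2/rₚ − 1/a) = 4.257 × 10^16 × (2.83407 × 10^-9 − 2.86053 × 10^-10) = 1.08469 × 10^8 m²/s²;  vₚ = 10414.8 m/s ≈ 10.41 km/s

Final answer:
(a) velocity ratio vₚ/vₐ = 8.907
(b) semi-major axis a = 3.496 Gm
(c) velocity at periapsis vₚ = 10.41 km/s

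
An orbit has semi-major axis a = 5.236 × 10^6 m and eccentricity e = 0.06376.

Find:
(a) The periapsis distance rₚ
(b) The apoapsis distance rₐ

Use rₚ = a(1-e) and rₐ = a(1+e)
a = 5.236 × 10^6 m
e = 0.06376:  1 − e = 0.93624,  1 + e = 1.06376
(a) rₚ = a(1 − e) = 5.236 × 10^6 m × 0.93624 = 4.90215 × 10^6 m ≈ 4.902 × 10^6 m
(b) rₐ = a(1 + e) = 5.236 × 10^6 m × 1.06376 = 5.56985 × 10^6 m ≈ 5.57 × 10^6 m

Final answer:
(a) rₚ = 4.902 × 10^6 m
(b) rₐ = 5.57 × 10^6 m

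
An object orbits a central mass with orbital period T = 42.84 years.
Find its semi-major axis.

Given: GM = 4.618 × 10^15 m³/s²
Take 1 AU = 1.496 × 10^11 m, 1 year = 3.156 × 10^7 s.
T = 42.84 years = 1.35203 × 10^9 s
GM = 4.618 × 10^15 m³/s²
Kepler's third law: a³ = GM T² / (4π²)
T² = 1.82799 × 10^18 s²
a³ = (4.618 × 10^15) × (1.82799 × 10^18) / (4π²) = 2.13829 × 10^32 m³
a = (a³)^(1/3) = 5.97983 × 10^10 m ≈ 0.3997 AU

Final answer: 0.3997 AU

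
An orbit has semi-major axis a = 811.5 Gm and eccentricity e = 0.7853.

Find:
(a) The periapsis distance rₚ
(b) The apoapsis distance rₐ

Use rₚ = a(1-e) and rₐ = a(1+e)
a = 811.5 Gm = 8.115 × 10^11 m
e = 0.7853:  1 − e = 0.2147,  1 + e = 1.7853
(a) rₚ = a(1 − e) = 8.115 × 10^11 m × 0.2147 = 1.74229 × 10^11 m ≈ 174.2 Gm
(b) rₐ = a(1 + e) = 8.115 × 10^11 m × 1.7853 = 1.44877 × 10^12 m ≈ 1.449 Tm

Final answer:
(a) rₚ = 174.2 Gm
(b) rₐ = 1.449 Tm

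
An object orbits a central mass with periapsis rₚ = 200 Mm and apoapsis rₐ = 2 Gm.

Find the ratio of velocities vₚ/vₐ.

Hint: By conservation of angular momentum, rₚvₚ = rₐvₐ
rₚ = 200 Mm = 2 × 10^8 m
rₐ = 2 Gm = 2 × 10^9 m
rₚvₚ = rₐvₐ  ⇒  vₚ/vₐ = rₐ/rₚ
vₚ/vₐ = (2 × 10^9) / (2 × 10^8) = 10

Final answer: vₚ/vₐ = 10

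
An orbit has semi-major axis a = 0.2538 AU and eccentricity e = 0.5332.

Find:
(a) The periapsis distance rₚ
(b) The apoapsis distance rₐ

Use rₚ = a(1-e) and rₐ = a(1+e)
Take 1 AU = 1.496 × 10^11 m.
a = 0.2538 AU = 3.79685 × 10^10 m
e = 0.5332:  1 − e = 0.4668,  1 + e = 1.5332
(a) rₚ = a(1 − e) = 3.79685 × 10^10 m × 0.4668 = 1.77237 × 10^10 m ≈ 0.1185 AU
(b) rₐ = a(1 + e) = 3.79685 × 10^10 m × 1.5332 = 5.82133 × 10^10 m ≈ 0.3891 AU

Final answer:
(a) rₚ = 0.1185 AU
(b) rₐ = 0.3891 AU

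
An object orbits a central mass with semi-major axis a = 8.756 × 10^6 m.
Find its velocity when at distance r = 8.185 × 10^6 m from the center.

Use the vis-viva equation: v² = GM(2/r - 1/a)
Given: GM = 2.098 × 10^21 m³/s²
a = 8.756 × 10^6 m
r = 8.185 × 10^6 m
GM = 2.098 × 10^21 m³/s²
2/r − 1/a = 2.44349 × 10^-7 − 1.14207 × 10^-7 = 1.30142 × 10^-7 m⁻¹
v² = GM (2/r − 1/a) = 2.73038 × 10^14 m²/s²
v = 1.65239 × 10^7 m/s ≈ 1.652 × 10^4 km/s

Final answer: 1.652 × 10^4 km/s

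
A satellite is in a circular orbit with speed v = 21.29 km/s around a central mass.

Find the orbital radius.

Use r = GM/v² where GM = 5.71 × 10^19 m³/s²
v = 21.29 km/s = 21290 m/s
GM = 5.71 × 10^19 m³/s²
v² = 4.53264 × 10^8 m²/s²
r = GM/v² = (5.71 × 10^19) / (4.53264 × 10^8) = 1.25975 × 10^11 m ≈ 126 Gm

Final answer: 126 Gm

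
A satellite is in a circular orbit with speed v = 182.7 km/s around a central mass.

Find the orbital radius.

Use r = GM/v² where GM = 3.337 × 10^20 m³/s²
v = 182.7 km/s = 182700 m/s
GM = 3.337 × 10^20 m³/s²
v² = 3.33793 × 10^10 m²/s²
r = GM/v² = (3.337 × 10^20) / (3.33793 × 10^10) = 9.99722 × 10^9 m ≈ 9.997 Gm

Final answer: 9.997 Gm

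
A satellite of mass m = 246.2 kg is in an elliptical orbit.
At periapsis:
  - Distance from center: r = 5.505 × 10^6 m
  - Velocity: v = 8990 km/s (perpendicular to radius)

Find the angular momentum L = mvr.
r = 5.505 × 10^6 m
v = 8990 km/s = 8.99 × 10^6 m/s
vr = 8.99 × 10^6 × 5.505 × 10^6 = 4.949 × 10^13 m²/s
L = m × vr = 246.2 × 4.949 × 10^13 = 1.21844 × 10^16 kg·m²/s ≈ 1.218 × 10^16 kg·m²/s

Final answer: L = 1.218 × 10^16 kg·m²/s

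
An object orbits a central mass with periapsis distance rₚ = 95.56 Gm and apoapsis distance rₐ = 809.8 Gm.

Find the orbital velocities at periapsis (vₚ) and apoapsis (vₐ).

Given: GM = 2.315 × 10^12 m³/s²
rₚ = 95.56 Gm = 9.556 × 10^10 m
rₐ = 809.8 Gm = 8.098 × 10^11 m
GM = 2.315 × 10^12 m³/s²
a = (rₚ + rₐ)/2 = 4.5268 × 10^11 m
Vis-viva: v² = GM (2/r − 1/a)
vₚ² = 2.315 × 10^12 × (2.09293 × 10^-11 − 2.20907 × 10^-12) = 43.3372 m²/s²
vₚ = 6.5831 m/s ≈ 6.583 m/s
vₐ² = 2.315 × 10^12 × (2.46975 × 10^-12 − 2.20907 × 10^-12) = 0.603473 m²/s²
vₐ = 0.776835 m/s ≈ 0.7768 m/s

Final answer: vₚ = 6.583 m/s, vₐ = 0.7768 m/s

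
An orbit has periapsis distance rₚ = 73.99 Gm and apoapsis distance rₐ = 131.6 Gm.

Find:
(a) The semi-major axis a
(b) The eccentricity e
rₚ = 73.99 Gm = 7.399 × 10^10 m
rₐ = 131.6 Gm = 1.316 × 10^11 m
(a) a = (rₚ + rₐ)/2 = 1.02795 × 10^11 m ≈ 102.8 Gm
(b) e = (rₐ − rₚ)/(rₐ + rₚ) = (5.761 × 10^10) / (2.0559 × 10^11) = 0.280218

Final answer:
(a) a = 102.8 Gm
(b) e = 0.2802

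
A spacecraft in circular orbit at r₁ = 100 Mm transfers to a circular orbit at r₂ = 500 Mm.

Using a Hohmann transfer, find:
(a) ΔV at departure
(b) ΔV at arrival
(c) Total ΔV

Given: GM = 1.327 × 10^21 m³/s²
r₁ = 100 Mm = 1 × 10^8 m
r₂ = 500 Mm = 5 × 10^8 m
GM = 1.327 × 10^21 m³/s²
Transfer ellipse: a_t = (r₁ + r₂)/2 = 3 × 10^8 m
Circular speed at r₁: v₁ = √(GM/r₁) = 3.6428 × 10^6 m/s
Transfer speed at r₁ (periapsis): v₁ₜ = √(GM(2/r₁ − 1/a_t)) = 4.70284 × 10^6 m/s
(a) ΔV₁ = v₁ₜ − v₁ = 1.06003 × 10^6 m/s ≈ 1060 km/s
Circular speed at r₂: v₂ = √(GM/r₂) = 1.62911 × 10^6 m/s
Transfer speed at r₂ (apoapsis): v₂ₜ = √(GM(2/r₂ − 1/a_t)) = 940567 m/s
(b) ΔV₂ = v₂ − v₂ₜ = 688543 m/s ≈ 688.5 km/s
(c) ΔV_total = ΔV₁ + ΔV₂ = 1.74858 × 10^6 m/s ≈ 1749 km/s

Final answer:
(a) ΔV₁ = 1060 km/s
(b) ΔV₂ = 688.5 km/s
(c) ΔV_total = 1749 km/s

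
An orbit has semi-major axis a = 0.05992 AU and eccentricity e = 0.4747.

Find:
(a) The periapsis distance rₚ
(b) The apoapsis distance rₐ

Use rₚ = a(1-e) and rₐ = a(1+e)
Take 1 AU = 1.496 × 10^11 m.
a = 0.05992 AU = 8.96403 × 10^9 m
e = 0.4747:  1 − e = 0.5253,  1 + e = 1.4747
(a) rₚ = a(1 − e) = 8.96403 × 10^9 m × 0.5253 = 4.70881 × 10^9 m ≈ 0.03148 AU
(b) rₐ = a(1 + e) = 8.96403 × 10^9 m × 1.4747 = 1.32193 × 10^10 m ≈ 0.08836 AU

Final answer:
(a) rₚ = 0.03148 AU
(b) rₐ = 0.08836 AU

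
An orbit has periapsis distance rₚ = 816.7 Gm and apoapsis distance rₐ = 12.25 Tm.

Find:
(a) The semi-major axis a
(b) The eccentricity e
rₚ = 816.7 Gm = 8.167 × 10^11 m
rₐ = 12.25 Tm = 1.225 × 10^13 m
(a) a = (rₚ + rₐ)/2 = 6.53335 × 10^12 m ≈ 6.533 Tm
(b) e = (rₐ − rₚ)/(rₐ + rₚ) = (1.14333 × 10^13) / (1.30667 × 10^13) = 0.874995

Final answer:
(a) a = 6.533 Tm
(b) e = 0.875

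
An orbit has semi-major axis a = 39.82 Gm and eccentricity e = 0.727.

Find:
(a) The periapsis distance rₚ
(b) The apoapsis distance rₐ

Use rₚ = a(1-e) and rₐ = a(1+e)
a = 39.82 Gm = 3.982 × 10^10 m
e = 0.727:  1 − e = 0.273,  1 + e = 1.727
(a) rₚ = a(1 − e) = 3.982 × 10^10 m × 0.273 = 1.08709 × 10^10 m ≈ 10.87 Gm
(b) rₐ = a(1 + e) = 3.982 × 10^10 m × 1.727 = 6.87691 × 10^10 m ≈ 68.77 Gm

Final answer:
(a) rₚ = 10.87 Gm
(b) rₐ = 68.77 Gm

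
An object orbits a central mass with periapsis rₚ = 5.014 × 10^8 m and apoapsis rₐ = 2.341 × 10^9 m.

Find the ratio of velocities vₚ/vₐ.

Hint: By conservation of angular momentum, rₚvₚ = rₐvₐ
rₚ = 5.014 × 10^8 m
rₐ = 2.341 × 10^9 m
rₚvₚ = rₐvₐ  ⇒  vₚ/vₐ = rₐ/rₚ
vₚ/vₐ = (2.341 × 10^9) / (5.014 × 10^8) = 4.66893

Final answer: vₚ/vₐ = 4.669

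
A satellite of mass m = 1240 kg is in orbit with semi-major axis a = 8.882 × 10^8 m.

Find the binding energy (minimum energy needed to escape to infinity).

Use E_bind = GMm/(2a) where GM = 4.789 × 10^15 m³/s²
a = 8.882 × 10^8 m
GM = 4.789 × 10^15 m³/s²
m = 1240 kg
GMm = 4.789 × 10^15 × 1240 = 5.93836 × 10^18 m³·kg/s²
2a = 1.7764 × 10^9 m
E_bind = GMm/(2a) = 3.34292 × 10^9 J ≈ 3.343 GJ

Final answer: 3.343 GJ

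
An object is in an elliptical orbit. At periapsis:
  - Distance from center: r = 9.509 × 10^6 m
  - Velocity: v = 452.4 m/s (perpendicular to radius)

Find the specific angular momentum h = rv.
r = 9.509 × 10^6 m
v = 452.4 m/s
h = rv = 9.509 × 10^6 × 452.4 = 4.30187 × 10^9 m²/s ≈ 4.302 × 10^9 m²/s

Final answer: h = 4.302 × 10^9 m²/s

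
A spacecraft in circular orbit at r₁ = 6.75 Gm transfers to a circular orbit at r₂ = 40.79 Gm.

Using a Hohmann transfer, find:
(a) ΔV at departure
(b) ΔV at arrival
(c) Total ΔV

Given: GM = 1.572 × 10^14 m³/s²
r₁ = 6.75 Gm = 6.75 × 10^9 m
r₂ = 40.79 Gm = 4.079 × 10^10 m
GM = 1.572 × 10^14 m³/s²
Transfer ellipse: a_t = (r₁ + r₂)/2 = 2.377 × 10^10 m
Circular speed at r₁: v₁ = √(GM/r₁) = 152.607 m/s
Transfer speed at r₁ (periapsis): v₁ₜ = √(GM(2/r₁ − 1/a_t)) = 199.911 m/s
(a) ΔV₁ = v₁ₜ − v₁ = 47.304 m/s ≈ 47.3 m/s
Circular speed at r₂: v₂ = √(GM/r₂) = 62.0797 m/s
Transfer speed at r₂ (apoapsis): v₂ₜ = √(GM(2/r₂ − 1/a_t)) = 33.0816 m/s
(b) ΔV₂ = v₂ − v₂ₜ = 28.9981 m/s ≈ 29 m/s
(c) ΔV_total = ΔV₁ + ΔV₂ = 76.3021 m/s ≈ 76.3 m/s

Final answer:
(a) ΔV₁ = 47.3 m/s
(b) ΔV₂ = 29 m/s
(c) ΔV_total = 76.3 m/s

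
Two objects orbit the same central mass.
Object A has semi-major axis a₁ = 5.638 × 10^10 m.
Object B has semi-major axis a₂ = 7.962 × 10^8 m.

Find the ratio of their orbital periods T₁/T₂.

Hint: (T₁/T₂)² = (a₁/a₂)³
a₁ = 5.638 × 10^10 m
a₂ = 7.962 × 10^8 m
a₁/a₂ = 70.8114
T₁/T₂ = (a₁/a₂)^(3/2) = (70.8114)^1.5 = 595.874

Final answer: T₁/T₂ = 595.9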